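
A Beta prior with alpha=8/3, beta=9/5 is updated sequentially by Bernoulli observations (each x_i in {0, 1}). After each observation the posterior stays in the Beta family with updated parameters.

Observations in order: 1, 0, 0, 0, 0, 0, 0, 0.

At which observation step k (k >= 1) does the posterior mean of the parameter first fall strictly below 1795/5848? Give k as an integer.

obs 1: x=1 → posterior Beta(11/3, 9/5)
obs 2: x=0 → posterior Beta(11/3, 14/5)
obs 3: x=0 → posterior Beta(11/3, 19/5)
obs 4: x=0 → posterior Beta(11/3, 24/5)
obs 5: x=0 → posterior Beta(11/3, 29/5)
obs 6: x=0 → posterior Beta(11/3, 34/5)
obs 7: x=0 → posterior Beta(11/3, 39/5)
obs 8: x=0 → posterior Beta(11/3, 44/5)

k = 8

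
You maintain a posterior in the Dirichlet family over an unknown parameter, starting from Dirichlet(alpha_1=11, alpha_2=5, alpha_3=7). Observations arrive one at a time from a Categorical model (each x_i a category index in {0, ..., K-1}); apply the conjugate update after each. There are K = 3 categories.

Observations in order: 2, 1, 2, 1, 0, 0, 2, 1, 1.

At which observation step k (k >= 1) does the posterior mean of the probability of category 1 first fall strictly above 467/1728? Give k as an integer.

k = 9

obs 1: x=2 → posterior Dirichlet(11, 5, 8)
obs 2: x=1 → posterior Dirichlet(11, 6, 8)
obs 3: x=2 → posterior Dirichlet(11, 6, 9)
obs 4: x=1 → posterior Dirichlet(11, 7, 9)
obs 5: x=0 → posterior Dirichlet(12, 7, 9)
obs 6: x=0 → posterior Dirichlet(13, 7, 9)
obs 7: x=2 → posterior Dirichlet(13, 7, 10)
obs 8: x=1 → posterior Dirichlet(13, 8, 10)
obs 9: x=1 → posterior Dirichlet(13, 9, 10)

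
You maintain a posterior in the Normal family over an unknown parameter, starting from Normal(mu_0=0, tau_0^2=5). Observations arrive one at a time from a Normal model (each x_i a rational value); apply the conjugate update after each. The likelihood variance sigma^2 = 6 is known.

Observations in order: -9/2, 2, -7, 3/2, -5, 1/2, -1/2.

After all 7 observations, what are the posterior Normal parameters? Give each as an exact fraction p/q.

mu_0=-65/41, tau_0^2=30/41

obs 1: x=-9/2 → posterior Normal(-45/22, 30/11)
obs 2: x=2 → posterior Normal(-25/32, 15/8)
obs 3: x=-7 → posterior Normal(-95/42, 10/7)
obs 4: x=3/2 → posterior Normal(-20/13, 15/13)
obs 5: x=-5 → posterior Normal(-65/31, 30/31)
obs 6: x=1/2 → posterior Normal(-125/72, 5/6)
obs 7: x=-1/2 → posterior Normal(-65/41, 30/41)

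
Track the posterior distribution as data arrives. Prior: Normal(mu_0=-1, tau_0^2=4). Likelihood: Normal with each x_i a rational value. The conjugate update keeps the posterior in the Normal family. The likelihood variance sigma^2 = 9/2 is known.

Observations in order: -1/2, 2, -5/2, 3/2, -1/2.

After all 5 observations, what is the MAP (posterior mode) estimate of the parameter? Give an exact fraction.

obs 1: x=-1/2 → posterior Normal(-13/17, 36/17)
obs 2: x=2 → posterior Normal(3/25, 36/25)
obs 3: x=-5/2 → posterior Normal(-17/33, 12/11)
obs 4: x=3/2 → posterior Normal(-5/41, 36/41)
obs 5: x=-1/2 → posterior Normal(-9/49, 36/49)

-9/49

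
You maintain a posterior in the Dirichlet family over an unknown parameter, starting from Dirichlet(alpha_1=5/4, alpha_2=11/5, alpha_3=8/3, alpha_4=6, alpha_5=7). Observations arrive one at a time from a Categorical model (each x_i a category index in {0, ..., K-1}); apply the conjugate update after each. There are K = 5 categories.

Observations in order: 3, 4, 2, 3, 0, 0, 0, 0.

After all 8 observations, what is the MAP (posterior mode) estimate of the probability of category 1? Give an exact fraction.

obs 1: x=3 → posterior Dirichlet(5/4, 11/5, 8/3, 7, 7)
obs 2: x=4 → posterior Dirichlet(5/4, 11/5, 8/3, 7, 8)
obs 3: x=2 → posterior Dirichlet(5/4, 11/5, 11/3, 7, 8)
obs 4: x=3 → posterior Dirichlet(5/4, 11/5, 11/3, 8, 8)
obs 5: x=0 → posterior Dirichlet(9/4, 11/5, 11/3, 8, 8)
obs 6: x=0 → posterior Dirichlet(13/4, 11/5, 11/3, 8, 8)
obs 7: x=0 → posterior Dirichlet(17/4, 11/5, 11/3, 8, 8)
obs 8: x=0 → posterior Dirichlet(21/4, 11/5, 11/3, 8, 8)

72/1327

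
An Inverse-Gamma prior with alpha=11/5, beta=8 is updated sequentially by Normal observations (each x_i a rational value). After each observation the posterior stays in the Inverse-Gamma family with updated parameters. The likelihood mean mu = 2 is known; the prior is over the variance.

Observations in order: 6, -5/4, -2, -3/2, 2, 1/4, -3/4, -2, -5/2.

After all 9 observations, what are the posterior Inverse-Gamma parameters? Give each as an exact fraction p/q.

alpha=67/10, beta=1883/32

obs 1: x=6 → posterior Inverse-Gamma(27/10, 16)
obs 2: x=-5/4 → posterior Inverse-Gamma(16/5, 681/32)
obs 3: x=-2 → posterior Inverse-Gamma(37/10, 937/32)
obs 4: x=-3/2 → posterior Inverse-Gamma(21/5, 1133/32)
obs 5: x=2 → posterior Inverse-Gamma(47/10, 1133/32)
obs 6: x=1/4 → posterior Inverse-Gamma(26/5, 591/16)
obs 7: x=-3/4 → posterior Inverse-Gamma(57/10, 1303/32)
obs 8: x=-2 → posterior Inverse-Gamma(31/5, 1559/32)
obs 9: x=-5/2 → posterior Inverse-Gamma(67/10, 1883/32)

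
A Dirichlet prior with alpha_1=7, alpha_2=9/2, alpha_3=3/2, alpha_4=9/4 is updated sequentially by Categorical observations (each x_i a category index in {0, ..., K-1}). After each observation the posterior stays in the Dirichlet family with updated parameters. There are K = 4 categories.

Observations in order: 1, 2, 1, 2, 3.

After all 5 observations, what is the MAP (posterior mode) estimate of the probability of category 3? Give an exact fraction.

9/65

obs 1: x=1 → posterior Dirichlet(7, 11/2, 3/2, 9/4)
obs 2: x=2 → posterior Dirichlet(7, 11/2, 5/2, 9/4)
obs 3: x=1 → posterior Dirichlet(7, 13/2, 5/2, 9/4)
obs 4: x=2 → posterior Dirichlet(7, 13/2, 7/2, 9/4)
obs 5: x=3 → posterior Dirichlet(7, 13/2, 7/2, 13/4)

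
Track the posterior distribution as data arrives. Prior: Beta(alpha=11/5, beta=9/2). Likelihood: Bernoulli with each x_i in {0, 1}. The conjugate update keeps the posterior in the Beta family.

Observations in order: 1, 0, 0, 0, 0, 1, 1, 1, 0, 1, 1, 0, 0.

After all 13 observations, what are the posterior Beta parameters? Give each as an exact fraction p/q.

obs 1: x=1 → posterior Beta(16/5, 9/2)
obs 2: x=0 → posterior Beta(16/5, 11/2)
obs 3: x=0 → posterior Beta(16/5, 13/2)
obs 4: x=0 → posterior Beta(16/5, 15/2)
obs 5: x=0 → posterior Beta(16/5, 17/2)
obs 6: x=1 → posterior Beta(21/5, 17/2)
obs 7: x=1 → posterior Beta(26/5, 17/2)
obs 8: x=1 → posterior Beta(31/5, 17/2)
obs 9: x=0 → posterior Beta(31/5, 19/2)
obs 10: x=1 → posterior Beta(36/5, 19/2)
obs 11: x=1 → posterior Beta(41/5, 19/2)
obs 12: x=0 → posterior Beta(41/5, 21/2)
obs 13: x=0 → posterior Beta(41/5, 23/2)

alpha=41/5, beta=23/2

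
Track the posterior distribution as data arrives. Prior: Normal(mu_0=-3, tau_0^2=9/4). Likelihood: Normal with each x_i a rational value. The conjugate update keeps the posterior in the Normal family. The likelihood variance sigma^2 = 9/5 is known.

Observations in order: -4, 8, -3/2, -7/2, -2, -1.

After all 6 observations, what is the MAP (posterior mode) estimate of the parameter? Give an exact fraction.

-16/17

obs 1: x=-4 → posterior Normal(-32/9, 1)
obs 2: x=8 → posterior Normal(4/7, 9/14)
obs 3: x=-3/2 → posterior Normal(1/38, 9/19)
obs 4: x=-7/2 → posterior Normal(-17/24, 3/8)
obs 5: x=-2 → posterior Normal(-27/29, 9/29)
obs 6: x=-1 → posterior Normal(-16/17, 9/34)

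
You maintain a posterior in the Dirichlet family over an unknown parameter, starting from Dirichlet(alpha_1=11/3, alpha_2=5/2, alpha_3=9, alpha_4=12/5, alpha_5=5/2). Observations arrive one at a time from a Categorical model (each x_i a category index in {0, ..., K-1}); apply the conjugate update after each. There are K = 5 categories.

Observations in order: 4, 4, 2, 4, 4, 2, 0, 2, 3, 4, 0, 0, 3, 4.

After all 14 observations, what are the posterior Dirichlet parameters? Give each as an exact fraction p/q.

alpha_1=20/3, alpha_2=5/2, alpha_3=12, alpha_4=22/5, alpha_5=17/2

obs 1: x=4 → posterior Dirichlet(11/3, 5/2, 9, 12/5, 7/2)
obs 2: x=4 → posterior Dirichlet(11/3, 5/2, 9, 12/5, 9/2)
obs 3: x=2 → posterior Dirichlet(11/3, 5/2, 10, 12/5, 9/2)
obs 4: x=4 → posterior Dirichlet(11/3, 5/2, 10, 12/5, 11/2)
obs 5: x=4 → posterior Dirichlet(11/3, 5/2, 10, 12/5, 13/2)
obs 6: x=2 → posterior Dirichlet(11/3, 5/2, 11, 12/5, 13/2)
obs 7: x=0 → posterior Dirichlet(14/3, 5/2, 11, 12/5, 13/2)
obs 8: x=2 → posterior Dirichlet(14/3, 5/2, 12, 12/5, 13/2)
obs 9: x=3 → posterior Dirichlet(14/3, 5/2, 12, 17/5, 13/2)
obs 10: x=4 → posterior Dirichlet(14/3, 5/2, 12, 17/5, 15/2)
obs 11: x=0 → posterior Dirichlet(17/3, 5/2, 12, 17/5, 15/2)
obs 12: x=0 → posterior Dirichlet(20/3, 5/2, 12, 17/5, 15/2)
obs 13: x=3 → posterior Dirichlet(20/3, 5/2, 12, 22/5, 15/2)
obs 14: x=4 → posterior Dirichlet(20/3, 5/2, 12, 22/5, 17/2)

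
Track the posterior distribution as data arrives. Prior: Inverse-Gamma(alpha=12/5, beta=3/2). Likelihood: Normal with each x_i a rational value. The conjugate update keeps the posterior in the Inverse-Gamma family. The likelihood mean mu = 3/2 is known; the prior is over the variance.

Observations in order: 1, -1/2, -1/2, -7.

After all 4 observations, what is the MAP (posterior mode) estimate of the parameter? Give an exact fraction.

obs 1: x=1 → posterior Inverse-Gamma(29/10, 13/8)
obs 2: x=-1/2 → posterior Inverse-Gamma(17/5, 29/8)
obs 3: x=-1/2 → posterior Inverse-Gamma(39/10, 45/8)
obs 4: x=-7 → posterior Inverse-Gamma(22/5, 167/4)

835/108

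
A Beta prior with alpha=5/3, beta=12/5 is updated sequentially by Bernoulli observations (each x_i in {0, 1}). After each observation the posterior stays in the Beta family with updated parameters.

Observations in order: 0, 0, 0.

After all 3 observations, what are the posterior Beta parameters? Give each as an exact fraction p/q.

alpha=5/3, beta=27/5

obs 1: x=0 → posterior Beta(5/3, 17/5)
obs 2: x=0 → posterior Beta(5/3, 22/5)
obs 3: x=0 → posterior Beta(5/3, 27/5)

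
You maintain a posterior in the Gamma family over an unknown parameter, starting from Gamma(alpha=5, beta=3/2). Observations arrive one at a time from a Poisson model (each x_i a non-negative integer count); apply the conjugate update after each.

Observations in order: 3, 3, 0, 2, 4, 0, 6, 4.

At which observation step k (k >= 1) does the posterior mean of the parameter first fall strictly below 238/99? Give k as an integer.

obs 1: x=3 → posterior Gamma(8, 5/2)
obs 2: x=3 → posterior Gamma(11, 7/2)
obs 3: x=0 → posterior Gamma(11, 9/2)
obs 4: x=2 → posterior Gamma(13, 11/2)
obs 5: x=4 → posterior Gamma(17, 13/2)
obs 6: x=0 → posterior Gamma(17, 15/2)
obs 7: x=6 → posterior Gamma(23, 17/2)
obs 8: x=4 → posterior Gamma(27, 19/2)

k = 4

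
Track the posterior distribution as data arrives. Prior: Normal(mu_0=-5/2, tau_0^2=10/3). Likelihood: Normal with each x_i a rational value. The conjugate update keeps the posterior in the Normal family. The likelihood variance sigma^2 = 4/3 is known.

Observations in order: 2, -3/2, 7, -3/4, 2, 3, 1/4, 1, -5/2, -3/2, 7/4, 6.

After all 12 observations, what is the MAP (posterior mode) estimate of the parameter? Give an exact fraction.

obs 1: x=2 → posterior Normal(5/7, 20/21)
obs 2: x=-3/2 → posterior Normal(-5/24, 5/9)
obs 3: x=7 → posterior Normal(65/34, 20/51)
obs 4: x=-3/4 → posterior Normal(115/88, 10/33)
obs 5: x=2 → posterior Normal(155/108, 20/81)
obs 6: x=3 → posterior Normal(215/128, 5/24)
obs 7: x=1/4 → posterior Normal(55/37, 20/111)
obs 8: x=1 → posterior Normal(10/7, 10/63)
obs 9: x=-5/2 → posterior Normal(95/94, 20/141)
obs 10: x=-3/2 → posterior Normal(10/13, 5/39)
obs 11: x=7/4 → posterior Normal(65/76, 20/171)
obs 12: x=6 → posterior Normal(315/248, 10/93)

315/248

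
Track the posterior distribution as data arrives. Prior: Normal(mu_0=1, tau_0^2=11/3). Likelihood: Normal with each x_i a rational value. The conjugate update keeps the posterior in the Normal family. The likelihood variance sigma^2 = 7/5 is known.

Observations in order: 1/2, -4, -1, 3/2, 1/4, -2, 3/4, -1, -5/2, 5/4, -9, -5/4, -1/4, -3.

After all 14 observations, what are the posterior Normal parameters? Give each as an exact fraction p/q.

obs 1: x=1/2 → posterior Normal(97/152, 77/76)
obs 2: x=-4 → posterior Normal(-343/262, 77/131)
obs 3: x=-1 → posterior Normal(-151/124, 77/186)
obs 4: x=3/2 → posterior Normal(-144/241, 77/241)
obs 5: x=1/4 → posterior Normal(-521/1184, 77/296)
obs 6: x=-2 → posterior Normal(-961/1404, 77/351)
obs 7: x=3/4 → posterior Normal(-199/406, 11/58)
obs 8: x=-1 → posterior Normal(-254/461, 77/461)
obs 9: x=-5/2 → posterior Normal(-261/344, 77/516)
obs 10: x=5/4 → posterior Normal(-1291/2284, 77/571)
obs 11: x=-9 → posterior Normal(-3271/2504, 77/626)
obs 12: x=-5/4 → posterior Normal(-591/454, 77/681)
obs 13: x=-1/4 → posterior Normal(-3601/2944, 77/736)
obs 14: x=-3 → posterior Normal(-4261/3164, 11/113)

mu_0=-4261/3164, tau_0^2=11/113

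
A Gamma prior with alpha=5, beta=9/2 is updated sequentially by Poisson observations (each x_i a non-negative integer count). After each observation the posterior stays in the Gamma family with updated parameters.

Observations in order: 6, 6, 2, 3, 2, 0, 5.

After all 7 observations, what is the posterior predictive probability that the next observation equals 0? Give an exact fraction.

3091058643093537522799545838540043339063/34694469519536141888238489627838134765625

obs 1: x=6 → posterior Gamma(11, 11/2)
obs 2: x=6 → posterior Gamma(17, 13/2)
obs 3: x=2 → posterior Gamma(19, 15/2)
obs 4: x=3 → posterior Gamma(22, 17/2)
obs 5: x=2 → posterior Gamma(24, 19/2)
obs 6: x=0 → posterior Gamma(24, 21/2)
obs 7: x=5 → posterior Gamma(29, 23/2)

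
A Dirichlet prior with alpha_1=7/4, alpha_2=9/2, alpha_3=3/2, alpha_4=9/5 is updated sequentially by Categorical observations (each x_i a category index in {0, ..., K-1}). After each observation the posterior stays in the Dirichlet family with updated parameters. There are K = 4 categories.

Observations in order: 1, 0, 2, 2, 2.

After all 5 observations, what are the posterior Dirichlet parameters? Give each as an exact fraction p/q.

obs 1: x=1 → posterior Dirichlet(7/4, 11/2, 3/2, 9/5)
obs 2: x=0 → posterior Dirichlet(11/4, 11/2, 3/2, 9/5)
obs 3: x=2 → posterior Dirichlet(11/4, 11/2, 5/2, 9/5)
obs 4: x=2 → posterior Dirichlet(11/4, 11/2, 7/2, 9/5)
obs 5: x=2 → posterior Dirichlet(11/4, 11/2, 9/2, 9/5)

alpha_1=11/4, alpha_2=11/2, alpha_3=9/2, alpha_4=9/5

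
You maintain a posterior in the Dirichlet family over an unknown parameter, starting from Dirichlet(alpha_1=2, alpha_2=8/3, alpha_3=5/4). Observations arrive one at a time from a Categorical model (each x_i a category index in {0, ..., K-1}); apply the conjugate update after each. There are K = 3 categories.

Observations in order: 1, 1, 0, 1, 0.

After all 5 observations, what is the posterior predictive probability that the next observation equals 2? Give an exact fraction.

15/131

obs 1: x=1 → posterior Dirichlet(2, 11/3, 5/4)
obs 2: x=1 → posterior Dirichlet(2, 14/3, 5/4)
obs 3: x=0 → posterior Dirichlet(3, 14/3, 5/4)
obs 4: x=1 → posterior Dirichlet(3, 17/3, 5/4)
obs 5: x=0 → posterior Dirichlet(4, 17/3, 5/4)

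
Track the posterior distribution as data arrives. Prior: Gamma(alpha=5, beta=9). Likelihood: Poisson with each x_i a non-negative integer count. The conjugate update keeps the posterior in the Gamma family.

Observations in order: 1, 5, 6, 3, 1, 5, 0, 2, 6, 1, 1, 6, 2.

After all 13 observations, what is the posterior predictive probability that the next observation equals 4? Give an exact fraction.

904023579648340442305343998392105285983878083710425899498209280/10027860709531471276608129612323653414238264145365258534666014247

obs 1: x=1 → posterior Gamma(6, 10)
obs 2: x=5 → posterior Gamma(11, 11)
obs 3: x=6 → posterior Gamma(17, 12)
obs 4: x=3 → posterior Gamma(20, 13)
obs 5: x=1 → posterior Gamma(21, 14)
obs 6: x=5 → posterior Gamma(26, 15)
obs 7: x=0 → posterior Gamma(26, 16)
obs 8: x=2 → posterior Gamma(28, 17)
obs 9: x=6 → posterior Gamma(34, 18)
obs 10: x=1 → posterior Gamma(35, 19)
obs 11: x=1 → posterior Gamma(36, 20)
obs 12: x=6 → posterior Gamma(42, 21)
obs 13: x=2 → posterior Gamma(44, 22)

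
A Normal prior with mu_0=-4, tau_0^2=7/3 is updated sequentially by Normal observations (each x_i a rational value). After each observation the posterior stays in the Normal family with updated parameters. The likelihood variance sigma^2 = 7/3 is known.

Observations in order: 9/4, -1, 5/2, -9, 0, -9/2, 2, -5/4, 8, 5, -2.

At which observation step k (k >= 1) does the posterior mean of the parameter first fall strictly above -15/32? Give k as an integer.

obs 1: x=9/4 → posterior Normal(-7/8, 7/6)
obs 2: x=-1 → posterior Normal(-11/12, 7/9)
obs 3: x=5/2 → posterior Normal(-1/16, 7/12)
obs 4: x=-9 → posterior Normal(-37/20, 7/15)
obs 5: x=0 → posterior Normal(-37/24, 7/18)
obs 6: x=-9/2 → posterior Normal(-55/28, 1/3)
obs 7: x=2 → posterior Normal(-47/32, 7/24)
obs 8: x=-5/4 → posterior Normal(-13/9, 7/27)
obs 9: x=8 → posterior Normal(-1/2, 7/30)
obs 10: x=5 → posterior Normal(0, 7/33)
obs 11: x=-2 → posterior Normal(-1/6, 7/36)

k = 3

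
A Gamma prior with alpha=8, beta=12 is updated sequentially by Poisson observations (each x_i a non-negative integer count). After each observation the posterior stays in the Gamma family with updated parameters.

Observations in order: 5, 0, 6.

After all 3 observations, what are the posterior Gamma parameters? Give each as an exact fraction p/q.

obs 1: x=5 → posterior Gamma(13, 13)
obs 2: x=0 → posterior Gamma(13, 14)
obs 3: x=6 → posterior Gamma(19, 15)

alpha=19, beta=15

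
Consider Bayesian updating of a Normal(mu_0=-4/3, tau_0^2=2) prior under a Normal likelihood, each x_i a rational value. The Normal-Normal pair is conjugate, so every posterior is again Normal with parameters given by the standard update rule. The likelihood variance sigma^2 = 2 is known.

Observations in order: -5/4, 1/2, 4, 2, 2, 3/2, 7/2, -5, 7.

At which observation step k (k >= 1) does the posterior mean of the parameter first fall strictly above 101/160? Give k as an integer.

k = 4

obs 1: x=-5/4 → posterior Normal(-31/24, 1)
obs 2: x=1/2 → posterior Normal(-25/36, 2/3)
obs 3: x=4 → posterior Normal(23/48, 1/2)
obs 4: x=2 → posterior Normal(47/60, 2/5)
obs 5: x=2 → posterior Normal(71/72, 1/3)
obs 6: x=3/2 → posterior Normal(89/84, 2/7)
obs 7: x=7/2 → posterior Normal(131/96, 1/4)
obs 8: x=-5 → posterior Normal(71/108, 2/9)
obs 9: x=7 → posterior Normal(31/24, 1/5)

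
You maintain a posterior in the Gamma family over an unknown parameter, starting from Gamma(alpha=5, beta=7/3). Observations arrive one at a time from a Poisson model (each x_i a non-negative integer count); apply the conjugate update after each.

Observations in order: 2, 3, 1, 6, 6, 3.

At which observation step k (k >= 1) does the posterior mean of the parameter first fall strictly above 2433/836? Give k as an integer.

k = 5

obs 1: x=2 → posterior Gamma(7, 10/3)
obs 2: x=3 → posterior Gamma(10, 13/3)
obs 3: x=1 → posterior Gamma(11, 16/3)
obs 4: x=6 → posterior Gamma(17, 19/3)
obs 5: x=6 → posterior Gamma(23, 22/3)
obs 6: x=3 → posterior Gamma(26, 25/3)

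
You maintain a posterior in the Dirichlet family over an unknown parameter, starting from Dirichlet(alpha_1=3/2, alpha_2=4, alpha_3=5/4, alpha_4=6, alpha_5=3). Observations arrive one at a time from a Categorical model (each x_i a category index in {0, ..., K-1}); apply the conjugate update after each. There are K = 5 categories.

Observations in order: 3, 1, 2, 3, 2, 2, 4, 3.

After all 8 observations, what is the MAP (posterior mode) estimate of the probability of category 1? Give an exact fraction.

16/75

obs 1: x=3 → posterior Dirichlet(3/2, 4, 5/4, 7, 3)
obs 2: x=1 → posterior Dirichlet(3/2, 5, 5/4, 7, 3)
obs 3: x=2 → posterior Dirichlet(3/2, 5, 9/4, 7, 3)
obs 4: x=3 → posterior Dirichlet(3/2, 5, 9/4, 8, 3)
obs 5: x=2 → posterior Dirichlet(3/2, 5, 13/4, 8, 3)
obs 6: x=2 → posterior Dirichlet(3/2, 5, 17/4, 8, 3)
obs 7: x=4 → posterior Dirichlet(3/2, 5, 17/4, 8, 4)
obs 8: x=3 → posterior Dirichlet(3/2, 5, 17/4, 9, 4)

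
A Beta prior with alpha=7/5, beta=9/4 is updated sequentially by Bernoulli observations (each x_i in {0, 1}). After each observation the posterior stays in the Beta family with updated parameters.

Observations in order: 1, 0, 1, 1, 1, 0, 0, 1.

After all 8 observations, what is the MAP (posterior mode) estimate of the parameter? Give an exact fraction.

obs 1: x=1 → posterior Beta(12/5, 9/4)
obs 2: x=0 → posterior Beta(12/5, 13/4)
obs 3: x=1 → posterior Beta(17/5, 13/4)
obs 4: x=1 → posterior Beta(22/5, 13/4)
obs 5: x=1 → posterior Beta(27/5, 13/4)
obs 6: x=0 → posterior Beta(27/5, 17/4)
obs 7: x=0 → posterior Beta(27/5, 21/4)
obs 8: x=1 → posterior Beta(32/5, 21/4)

108/193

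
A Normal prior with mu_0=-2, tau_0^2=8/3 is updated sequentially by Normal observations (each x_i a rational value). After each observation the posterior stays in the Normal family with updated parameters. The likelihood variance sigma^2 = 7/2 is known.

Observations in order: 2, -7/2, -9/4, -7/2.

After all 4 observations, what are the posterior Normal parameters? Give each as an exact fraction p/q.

mu_0=-158/85, tau_0^2=56/85

obs 1: x=2 → posterior Normal(-10/37, 56/37)
obs 2: x=-7/2 → posterior Normal(-66/53, 56/53)
obs 3: x=-9/4 → posterior Normal(-34/23, 56/69)
obs 4: x=-7/2 → posterior Normal(-158/85, 56/85)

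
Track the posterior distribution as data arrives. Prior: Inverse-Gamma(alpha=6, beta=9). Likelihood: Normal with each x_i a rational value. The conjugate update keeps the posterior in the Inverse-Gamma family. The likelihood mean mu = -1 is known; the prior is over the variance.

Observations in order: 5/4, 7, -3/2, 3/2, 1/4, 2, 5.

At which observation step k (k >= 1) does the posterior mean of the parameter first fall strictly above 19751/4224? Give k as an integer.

k = 2

obs 1: x=5/4 → posterior Inverse-Gamma(13/2, 369/32)
obs 2: x=7 → posterior Inverse-Gamma(7, 1393/32)
obs 3: x=-3/2 → posterior Inverse-Gamma(15/2, 1397/32)
obs 4: x=3/2 → posterior Inverse-Gamma(8, 1497/32)
obs 5: x=1/4 → posterior Inverse-Gamma(17/2, 761/16)
obs 6: x=2 → posterior Inverse-Gamma(9, 833/16)
obs 7: x=5 → posterior Inverse-Gamma(19/2, 1121/16)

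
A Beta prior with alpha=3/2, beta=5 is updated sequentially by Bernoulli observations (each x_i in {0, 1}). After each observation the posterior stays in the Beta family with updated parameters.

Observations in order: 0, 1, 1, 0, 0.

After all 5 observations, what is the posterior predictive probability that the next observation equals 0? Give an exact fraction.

obs 1: x=0 → posterior Beta(3/2, 6)
obs 2: x=1 → posterior Beta(5/2, 6)
obs 3: x=1 → posterior Beta(7/2, 6)
obs 4: x=0 → posterior Beta(7/2, 7)
obs 5: x=0 → posterior Beta(7/2, 8)

16/23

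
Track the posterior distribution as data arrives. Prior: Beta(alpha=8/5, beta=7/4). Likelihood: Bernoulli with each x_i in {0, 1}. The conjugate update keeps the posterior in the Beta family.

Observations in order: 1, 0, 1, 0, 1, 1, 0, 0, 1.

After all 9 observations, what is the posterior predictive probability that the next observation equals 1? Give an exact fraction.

obs 1: x=1 → posterior Beta(13/5, 7/4)
obs 2: x=0 → posterior Beta(13/5, 11/4)
obs 3: x=1 → posterior Beta(18/5, 11/4)
obs 4: x=0 → posterior Beta(18/5, 15/4)
obs 5: x=1 → posterior Beta(23/5, 15/4)
obs 6: x=1 → posterior Beta(28/5, 15/4)
obs 7: x=0 → posterior Beta(28/5, 19/4)
obs 8: x=0 → posterior Beta(28/5, 23/4)
obs 9: x=1 → posterior Beta(33/5, 23/4)

132/247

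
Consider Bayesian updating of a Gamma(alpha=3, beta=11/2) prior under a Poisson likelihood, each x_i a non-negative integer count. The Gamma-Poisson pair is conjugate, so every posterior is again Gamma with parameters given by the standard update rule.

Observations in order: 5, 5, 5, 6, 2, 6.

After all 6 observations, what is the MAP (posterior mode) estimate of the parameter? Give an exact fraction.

obs 1: x=5 → posterior Gamma(8, 13/2)
obs 2: x=5 → posterior Gamma(13, 15/2)
obs 3: x=5 → posterior Gamma(18, 17/2)
obs 4: x=6 → posterior Gamma(24, 19/2)
obs 5: x=2 → posterior Gamma(26, 21/2)
obs 6: x=6 → posterior Gamma(32, 23/2)

62/23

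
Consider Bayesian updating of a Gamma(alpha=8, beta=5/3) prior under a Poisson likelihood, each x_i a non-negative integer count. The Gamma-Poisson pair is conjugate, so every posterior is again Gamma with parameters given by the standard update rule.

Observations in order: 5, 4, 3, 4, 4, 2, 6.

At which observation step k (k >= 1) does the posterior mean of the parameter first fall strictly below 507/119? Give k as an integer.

k = 4

obs 1: x=5 → posterior Gamma(13, 8/3)
obs 2: x=4 → posterior Gamma(17, 11/3)
obs 3: x=3 → posterior Gamma(20, 14/3)
obs 4: x=4 → posterior Gamma(24, 17/3)
obs 5: x=4 → posterior Gamma(28, 20/3)
obs 6: x=2 → posterior Gamma(30, 23/3)
obs 7: x=6 → posterior Gamma(36, 26/3)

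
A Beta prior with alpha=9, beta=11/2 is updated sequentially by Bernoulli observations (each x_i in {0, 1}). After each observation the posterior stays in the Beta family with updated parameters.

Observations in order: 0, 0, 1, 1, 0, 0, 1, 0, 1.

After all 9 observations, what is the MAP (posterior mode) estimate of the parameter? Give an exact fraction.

24/43

obs 1: x=0 → posterior Beta(9, 13/2)
obs 2: x=0 → posterior Beta(9, 15/2)
obs 3: x=1 → posterior Beta(10, 15/2)
obs 4: x=1 → posterior Beta(11, 15/2)
obs 5: x=0 → posterior Beta(11, 17/2)
obs 6: x=0 → posterior Beta(11, 19/2)
obs 7: x=1 → posterior Beta(12, 19/2)
obs 8: x=0 → posterior Beta(12, 21/2)
obs 9: x=1 → posterior Beta(13, 21/2)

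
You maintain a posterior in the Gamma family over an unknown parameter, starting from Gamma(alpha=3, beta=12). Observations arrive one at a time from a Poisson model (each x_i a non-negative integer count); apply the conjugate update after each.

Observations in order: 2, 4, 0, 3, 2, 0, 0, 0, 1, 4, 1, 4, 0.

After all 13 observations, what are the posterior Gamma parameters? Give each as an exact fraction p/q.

alpha=24, beta=25

obs 1: x=2 → posterior Gamma(5, 13)
obs 2: x=4 → posterior Gamma(9, 14)
obs 3: x=0 → posterior Gamma(9, 15)
obs 4: x=3 → posterior Gamma(12, 16)
obs 5: x=2 → posterior Gamma(14, 17)
obs 6: x=0 → posterior Gamma(14, 18)
obs 7: x=0 → posterior Gamma(14, 19)
obs 8: x=0 → posterior Gamma(14, 20)
obs 9: x=1 → posterior Gamma(15, 21)
obs 10: x=4 → posterior Gamma(19, 22)
obs 11: x=1 → posterior Gamma(20, 23)
obs 12: x=4 → posterior Gamma(24, 24)
obs 13: x=0 → posterior Gamma(24, 25)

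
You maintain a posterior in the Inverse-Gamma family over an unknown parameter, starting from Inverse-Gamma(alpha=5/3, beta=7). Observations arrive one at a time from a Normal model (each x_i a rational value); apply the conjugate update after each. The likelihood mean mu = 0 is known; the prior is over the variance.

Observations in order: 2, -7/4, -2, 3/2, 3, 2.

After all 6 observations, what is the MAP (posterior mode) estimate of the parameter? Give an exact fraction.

1935/544

obs 1: x=2 → posterior Inverse-Gamma(13/6, 9)
obs 2: x=-7/4 → posterior Inverse-Gamma(8/3, 337/32)
obs 3: x=-2 → posterior Inverse-Gamma(19/6, 401/32)
obs 4: x=3/2 → posterior Inverse-Gamma(11/3, 437/32)
obs 5: x=3 → posterior Inverse-Gamma(25/6, 581/32)
obs 6: x=2 → posterior Inverse-Gamma(14/3, 645/32)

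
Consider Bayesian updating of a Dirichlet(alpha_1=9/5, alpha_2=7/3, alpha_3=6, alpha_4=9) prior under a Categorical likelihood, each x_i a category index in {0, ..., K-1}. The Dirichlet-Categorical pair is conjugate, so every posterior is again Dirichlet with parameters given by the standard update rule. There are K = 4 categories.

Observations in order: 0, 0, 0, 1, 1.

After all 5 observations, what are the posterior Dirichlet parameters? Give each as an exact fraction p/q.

alpha_1=24/5, alpha_2=13/3, alpha_3=6, alpha_4=9

obs 1: x=0 → posterior Dirichlet(14/5, 7/3, 6, 9)
obs 2: x=0 → posterior Dirichlet(19/5, 7/3, 6, 9)
obs 3: x=0 → posterior Dirichlet(24/5, 7/3, 6, 9)
obs 4: x=1 → posterior Dirichlet(24/5, 10/3, 6, 9)
obs 5: x=1 → posterior Dirichlet(24/5, 13/3, 6, 9)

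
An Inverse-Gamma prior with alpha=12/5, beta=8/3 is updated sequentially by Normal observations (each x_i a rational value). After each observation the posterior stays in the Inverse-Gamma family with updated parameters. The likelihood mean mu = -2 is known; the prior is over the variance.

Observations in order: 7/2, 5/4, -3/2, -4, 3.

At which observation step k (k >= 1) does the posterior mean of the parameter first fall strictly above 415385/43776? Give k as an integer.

obs 1: x=7/2 → posterior Inverse-Gamma(29/10, 427/24)
obs 2: x=5/4 → posterior Inverse-Gamma(17/5, 2215/96)
obs 3: x=-3/2 → posterior Inverse-Gamma(39/10, 2227/96)
obs 4: x=-4 → posterior Inverse-Gamma(22/5, 2419/96)
obs 5: x=3 → posterior Inverse-Gamma(49/10, 3619/96)

k = 2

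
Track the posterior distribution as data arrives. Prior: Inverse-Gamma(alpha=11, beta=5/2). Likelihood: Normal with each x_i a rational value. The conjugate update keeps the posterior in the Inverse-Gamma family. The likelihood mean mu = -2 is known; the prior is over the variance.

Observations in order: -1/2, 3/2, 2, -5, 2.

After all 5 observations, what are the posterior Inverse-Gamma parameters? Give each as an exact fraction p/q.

alpha=27/2, beta=121/4

obs 1: x=-1/2 → posterior Inverse-Gamma(23/2, 29/8)
obs 2: x=3/2 → posterior Inverse-Gamma(12, 39/4)
obs 3: x=2 → posterior Inverse-Gamma(25/2, 71/4)
obs 4: x=-5 → posterior Inverse-Gamma(13, 89/4)
obs 5: x=2 → posterior Inverse-Gamma(27/2, 121/4)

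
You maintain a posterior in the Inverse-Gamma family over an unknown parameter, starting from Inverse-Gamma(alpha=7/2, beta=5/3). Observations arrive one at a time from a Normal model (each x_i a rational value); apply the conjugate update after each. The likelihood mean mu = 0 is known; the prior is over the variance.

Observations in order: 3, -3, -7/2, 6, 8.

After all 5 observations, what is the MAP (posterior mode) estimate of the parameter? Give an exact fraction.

229/24

obs 1: x=3 → posterior Inverse-Gamma(4, 37/6)
obs 2: x=-3 → posterior Inverse-Gamma(9/2, 32/3)
obs 3: x=-7/2 → posterior Inverse-Gamma(5, 403/24)
obs 4: x=6 → posterior Inverse-Gamma(11/2, 835/24)
obs 5: x=8 → posterior Inverse-Gamma(6, 1603/24)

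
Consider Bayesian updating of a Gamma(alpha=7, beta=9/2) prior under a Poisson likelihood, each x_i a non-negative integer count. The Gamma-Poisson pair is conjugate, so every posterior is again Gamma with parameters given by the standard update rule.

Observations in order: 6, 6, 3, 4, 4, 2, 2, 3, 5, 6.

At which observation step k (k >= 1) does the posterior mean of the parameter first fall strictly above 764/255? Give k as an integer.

k = 4

obs 1: x=6 → posterior Gamma(13, 11/2)
obs 2: x=6 → posterior Gamma(19, 13/2)
obs 3: x=3 → posterior Gamma(22, 15/2)
obs 4: x=4 → posterior Gamma(26, 17/2)
obs 5: x=4 → posterior Gamma(30, 19/2)
obs 6: x=2 → posterior Gamma(32, 21/2)
obs 7: x=2 → posterior Gamma(34, 23/2)
obs 8: x=3 → posterior Gamma(37, 25/2)
obs 9: x=5 → posterior Gamma(42, 27/2)
obs 10: x=6 → posterior Gamma(48, 29/2)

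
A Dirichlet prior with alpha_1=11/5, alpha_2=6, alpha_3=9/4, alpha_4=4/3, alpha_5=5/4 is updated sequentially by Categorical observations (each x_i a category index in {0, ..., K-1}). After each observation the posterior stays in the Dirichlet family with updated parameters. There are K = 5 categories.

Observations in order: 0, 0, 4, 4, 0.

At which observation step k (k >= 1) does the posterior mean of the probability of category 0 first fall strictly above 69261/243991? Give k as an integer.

obs 1: x=0 → posterior Dirichlet(16/5, 6, 9/4, 4/3, 5/4)
obs 2: x=0 → posterior Dirichlet(21/5, 6, 9/4, 4/3, 5/4)
obs 3: x=4 → posterior Dirichlet(21/5, 6, 9/4, 4/3, 9/4)
obs 4: x=4 → posterior Dirichlet(21/5, 6, 9/4, 4/3, 13/4)
obs 5: x=0 → posterior Dirichlet(26/5, 6, 9/4, 4/3, 13/4)

k = 5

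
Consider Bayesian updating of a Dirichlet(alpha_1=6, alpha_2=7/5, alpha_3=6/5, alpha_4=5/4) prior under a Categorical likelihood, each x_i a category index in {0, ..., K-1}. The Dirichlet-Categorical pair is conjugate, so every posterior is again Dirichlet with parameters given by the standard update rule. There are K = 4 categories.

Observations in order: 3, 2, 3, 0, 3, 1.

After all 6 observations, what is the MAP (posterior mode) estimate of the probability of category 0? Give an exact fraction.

40/79

obs 1: x=3 → posterior Dirichlet(6, 7/5, 6/5, 9/4)
obs 2: x=2 → posterior Dirichlet(6, 7/5, 11/5, 9/4)
obs 3: x=3 → posterior Dirichlet(6, 7/5, 11/5, 13/4)
obs 4: x=0 → posterior Dirichlet(7, 7/5, 11/5, 13/4)
obs 5: x=3 → posterior Dirichlet(7, 7/5, 11/5, 17/4)
obs 6: x=1 → posterior Dirichlet(7, 12/5, 11/5, 17/4)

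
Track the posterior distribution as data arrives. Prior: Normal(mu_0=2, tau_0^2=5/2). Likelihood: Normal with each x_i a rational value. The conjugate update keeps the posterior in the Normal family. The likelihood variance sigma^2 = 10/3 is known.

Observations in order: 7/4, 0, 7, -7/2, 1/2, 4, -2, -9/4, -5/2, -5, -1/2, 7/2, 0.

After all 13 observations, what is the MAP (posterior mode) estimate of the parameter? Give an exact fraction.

obs 1: x=7/4 → posterior Normal(53/28, 10/7)
obs 2: x=0 → posterior Normal(53/40, 1)
obs 3: x=7 → posterior Normal(137/52, 10/13)
obs 4: x=-7/2 → posterior Normal(95/64, 5/8)
obs 5: x=1/2 → posterior Normal(101/76, 10/19)
obs 6: x=4 → posterior Normal(149/88, 5/11)
obs 7: x=-2 → posterior Normal(5/4, 2/5)
obs 8: x=-9/4 → posterior Normal(7/8, 5/14)
obs 9: x=-5/2 → posterior Normal(17/31, 10/31)
obs 10: x=-5 → posterior Normal(1/17, 5/17)
obs 11: x=-1/2 → posterior Normal(1/74, 10/37)
obs 12: x=7/2 → posterior Normal(11/40, 1/4)
obs 13: x=0 → posterior Normal(11/43, 10/43)

11/43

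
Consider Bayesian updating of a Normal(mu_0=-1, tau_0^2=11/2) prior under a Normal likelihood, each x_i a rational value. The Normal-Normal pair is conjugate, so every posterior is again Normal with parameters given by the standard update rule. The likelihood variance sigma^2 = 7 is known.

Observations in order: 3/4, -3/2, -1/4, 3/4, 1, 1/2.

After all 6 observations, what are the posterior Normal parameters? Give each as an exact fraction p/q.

mu_0=-1/320, tau_0^2=77/80

obs 1: x=3/4 → posterior Normal(-23/100, 77/25)
obs 2: x=-3/2 → posterior Normal(-89/144, 77/36)
obs 3: x=-1/4 → posterior Normal(-25/47, 77/47)
obs 4: x=3/4 → posterior Normal(-67/232, 77/58)
obs 5: x=1 → posterior Normal(-1/12, 77/69)
obs 6: x=1/2 → posterior Normal(-1/320, 77/80)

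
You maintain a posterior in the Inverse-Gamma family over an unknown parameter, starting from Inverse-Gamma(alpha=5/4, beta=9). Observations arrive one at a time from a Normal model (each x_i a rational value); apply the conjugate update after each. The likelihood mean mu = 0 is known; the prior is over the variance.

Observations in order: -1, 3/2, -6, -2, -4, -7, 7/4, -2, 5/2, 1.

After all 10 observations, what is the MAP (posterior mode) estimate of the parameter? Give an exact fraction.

obs 1: x=-1 → posterior Inverse-Gamma(7/4, 19/2)
obs 2: x=3/2 → posterior Inverse-Gamma(9/4, 85/8)
obs 3: x=-6 → posterior Inverse-Gamma(11/4, 229/8)
obs 4: x=-2 → posterior Inverse-Gamma(13/4, 245/8)
obs 5: x=-4 → posterior Inverse-Gamma(15/4, 309/8)
obs 6: x=-7 → posterior Inverse-Gamma(17/4, 505/8)
obs 7: x=7/4 → posterior Inverse-Gamma(19/4, 2069/32)
obs 8: x=-2 → posterior Inverse-Gamma(21/4, 2133/32)
obs 9: x=5/2 → posterior Inverse-Gamma(23/4, 2233/32)
obs 10: x=1 → posterior Inverse-Gamma(25/4, 2249/32)

2249/232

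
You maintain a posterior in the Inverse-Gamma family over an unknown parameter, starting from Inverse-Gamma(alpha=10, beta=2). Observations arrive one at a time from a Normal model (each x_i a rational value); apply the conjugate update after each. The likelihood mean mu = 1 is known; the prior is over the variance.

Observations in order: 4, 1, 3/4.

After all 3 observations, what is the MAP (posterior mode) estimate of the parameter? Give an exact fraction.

obs 1: x=4 → posterior Inverse-Gamma(21/2, 13/2)
obs 2: x=1 → posterior Inverse-Gamma(11, 13/2)
obs 3: x=3/4 → posterior Inverse-Gamma(23/2, 209/32)

209/400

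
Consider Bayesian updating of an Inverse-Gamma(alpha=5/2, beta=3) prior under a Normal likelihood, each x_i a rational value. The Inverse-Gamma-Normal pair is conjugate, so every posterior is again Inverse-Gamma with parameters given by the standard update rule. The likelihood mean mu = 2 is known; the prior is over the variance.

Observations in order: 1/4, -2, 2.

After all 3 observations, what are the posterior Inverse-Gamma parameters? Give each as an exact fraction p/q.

obs 1: x=1/4 → posterior Inverse-Gamma(3, 145/32)
obs 2: x=-2 → posterior Inverse-Gamma(7/2, 401/32)
obs 3: x=2 → posterior Inverse-Gamma(4, 401/32)

alpha=4, beta=401/32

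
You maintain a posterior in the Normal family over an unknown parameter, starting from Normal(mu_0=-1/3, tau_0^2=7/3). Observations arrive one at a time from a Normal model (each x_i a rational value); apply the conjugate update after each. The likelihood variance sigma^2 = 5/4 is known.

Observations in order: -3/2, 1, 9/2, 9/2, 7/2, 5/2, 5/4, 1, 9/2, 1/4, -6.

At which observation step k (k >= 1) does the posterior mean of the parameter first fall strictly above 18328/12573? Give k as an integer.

k = 4

obs 1: x=-3/2 → posterior Normal(-47/43, 35/43)
obs 2: x=1 → posterior Normal(-19/71, 35/71)
obs 3: x=9/2 → posterior Normal(107/99, 35/99)
obs 4: x=9/2 → posterior Normal(233/127, 35/127)
obs 5: x=7/2 → posterior Normal(331/155, 7/31)
obs 6: x=5/2 → posterior Normal(401/183, 35/183)
obs 7: x=5/4 → posterior Normal(436/211, 35/211)
obs 8: x=1 → posterior Normal(464/239, 35/239)
obs 9: x=9/2 → posterior Normal(590/267, 35/267)
obs 10: x=1/4 → posterior Normal(597/295, 7/59)
obs 11: x=-6 → posterior Normal(429/323, 35/323)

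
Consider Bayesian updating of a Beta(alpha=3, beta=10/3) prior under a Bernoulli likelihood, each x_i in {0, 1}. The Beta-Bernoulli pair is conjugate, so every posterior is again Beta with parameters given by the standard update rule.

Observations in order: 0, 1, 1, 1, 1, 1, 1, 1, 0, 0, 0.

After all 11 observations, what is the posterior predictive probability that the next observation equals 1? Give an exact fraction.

obs 1: x=0 → posterior Beta(3, 13/3)
obs 2: x=1 → posterior Beta(4, 13/3)
obs 3: x=1 → posterior Beta(5, 13/3)
obs 4: x=1 → posterior Beta(6, 13/3)
obs 5: x=1 → posterior Beta(7, 13/3)
obs 6: x=1 → posterior Beta(8, 13/3)
obs 7: x=1 → posterior Beta(9, 13/3)
obs 8: x=1 → posterior Beta(10, 13/3)
obs 9: x=0 → posterior Beta(10, 16/3)
obs 10: x=0 → posterior Beta(10, 19/3)
obs 11: x=0 → posterior Beta(10, 22/3)

15/26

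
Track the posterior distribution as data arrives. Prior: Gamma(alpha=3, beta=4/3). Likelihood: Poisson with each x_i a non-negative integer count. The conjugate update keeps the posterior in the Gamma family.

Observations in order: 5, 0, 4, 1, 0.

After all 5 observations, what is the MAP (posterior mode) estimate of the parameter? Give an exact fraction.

36/19

obs 1: x=5 → posterior Gamma(8, 7/3)
obs 2: x=0 → posterior Gamma(8, 10/3)
obs 3: x=4 → posterior Gamma(12, 13/3)
obs 4: x=1 → posterior Gamma(13, 16/3)
obs 5: x=0 → posterior Gamma(13, 19/3)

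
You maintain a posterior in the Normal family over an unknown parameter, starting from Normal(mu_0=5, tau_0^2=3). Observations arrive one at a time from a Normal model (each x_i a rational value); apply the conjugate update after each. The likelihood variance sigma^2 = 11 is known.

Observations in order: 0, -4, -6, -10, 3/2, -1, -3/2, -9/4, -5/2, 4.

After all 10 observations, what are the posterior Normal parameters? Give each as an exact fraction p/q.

obs 1: x=0 → posterior Normal(55/14, 33/14)
obs 2: x=-4 → posterior Normal(43/17, 33/17)
obs 3: x=-6 → posterior Normal(5/4, 33/20)
obs 4: x=-10 → posterior Normal(-5/23, 33/23)
obs 5: x=3/2 → posterior Normal(-1/52, 33/26)
obs 6: x=-1 → posterior Normal(-7/58, 33/29)
obs 7: x=-3/2 → posterior Normal(-1/4, 33/32)
obs 8: x=-9/4 → posterior Normal(-59/140, 33/35)
obs 9: x=-5/2 → posterior Normal(-89/152, 33/38)
obs 10: x=4 → posterior Normal(-1/4, 33/41)

mu_0=-1/4, tau_0^2=33/41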